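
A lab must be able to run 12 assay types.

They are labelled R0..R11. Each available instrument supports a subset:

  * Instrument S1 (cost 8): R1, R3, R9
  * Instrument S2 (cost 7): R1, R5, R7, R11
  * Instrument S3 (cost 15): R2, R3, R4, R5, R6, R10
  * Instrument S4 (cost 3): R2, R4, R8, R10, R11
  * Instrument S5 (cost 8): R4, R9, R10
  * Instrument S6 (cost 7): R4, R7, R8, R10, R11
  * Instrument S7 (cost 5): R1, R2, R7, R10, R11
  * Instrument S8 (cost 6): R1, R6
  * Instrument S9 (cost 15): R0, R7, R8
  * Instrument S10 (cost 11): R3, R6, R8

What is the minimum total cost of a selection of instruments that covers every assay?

S1, S2, S4, S8, S9 together cover every assay (S1 ∪ S2 ∪ S4 ∪ S8 ∪ S9 = {R0, R1, R2, R3, R4, R5, R6, R7, R8, R9, R10, R11}); total cost 8 + 7 + 3 + 6 + 15 = 39.
No covering selection has total cost below 39.

39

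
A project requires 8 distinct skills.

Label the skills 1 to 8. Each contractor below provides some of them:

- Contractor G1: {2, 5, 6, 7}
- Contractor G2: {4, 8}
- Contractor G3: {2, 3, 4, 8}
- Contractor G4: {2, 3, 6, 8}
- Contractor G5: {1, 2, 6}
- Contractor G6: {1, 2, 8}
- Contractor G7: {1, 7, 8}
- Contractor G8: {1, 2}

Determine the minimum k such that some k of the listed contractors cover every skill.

3

Take {G1, G3, G6}. Their union is {1, 2, 3, 4, 5, 6, 7, 8}, which is all 8 skills.
Only G1 contains 5, so G1 is forced; the remaining 4 skills need at least 2 more contractors (each remaining contractor adds at most 3) — so at least 3 contractors are needed, and 3 is optimal.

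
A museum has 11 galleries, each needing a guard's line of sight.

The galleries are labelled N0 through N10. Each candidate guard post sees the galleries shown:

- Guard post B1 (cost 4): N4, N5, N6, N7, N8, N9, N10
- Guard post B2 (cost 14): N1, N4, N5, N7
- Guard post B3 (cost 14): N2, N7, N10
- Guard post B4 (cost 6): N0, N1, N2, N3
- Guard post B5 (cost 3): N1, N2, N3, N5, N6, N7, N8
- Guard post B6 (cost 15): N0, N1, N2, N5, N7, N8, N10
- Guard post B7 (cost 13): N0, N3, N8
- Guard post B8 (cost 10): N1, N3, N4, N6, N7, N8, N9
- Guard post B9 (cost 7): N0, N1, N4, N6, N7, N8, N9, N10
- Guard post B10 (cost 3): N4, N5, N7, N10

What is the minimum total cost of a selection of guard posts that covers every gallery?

B1, B4 together cover every gallery (B1 ∪ B4 = {N0, N1, N2, N3, N4, N5, N6, N7, N8, N9, N10}); total cost 4 + 6 = 10.
The greedy pick B5, B1, B4 costs 13; no covering selection beats 10.

10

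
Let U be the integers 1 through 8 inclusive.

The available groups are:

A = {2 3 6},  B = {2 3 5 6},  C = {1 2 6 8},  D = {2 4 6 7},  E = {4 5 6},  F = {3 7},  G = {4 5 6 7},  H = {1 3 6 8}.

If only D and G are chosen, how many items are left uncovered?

Union of D, G = {2, 4, 5, 6, 7}.
Not covered: 1, 3, 8 — 3 items.

3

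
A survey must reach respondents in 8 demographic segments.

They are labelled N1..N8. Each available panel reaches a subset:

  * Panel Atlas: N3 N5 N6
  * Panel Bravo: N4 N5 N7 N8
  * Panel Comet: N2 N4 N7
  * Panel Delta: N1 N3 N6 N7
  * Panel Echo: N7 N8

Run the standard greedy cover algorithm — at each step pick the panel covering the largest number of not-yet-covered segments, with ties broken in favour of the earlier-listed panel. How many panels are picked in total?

3

Greedy: pick Bravo (covers 4 new) → pick Delta (covers 3 new) → pick Comet (covers 1 new). Total picks: 3.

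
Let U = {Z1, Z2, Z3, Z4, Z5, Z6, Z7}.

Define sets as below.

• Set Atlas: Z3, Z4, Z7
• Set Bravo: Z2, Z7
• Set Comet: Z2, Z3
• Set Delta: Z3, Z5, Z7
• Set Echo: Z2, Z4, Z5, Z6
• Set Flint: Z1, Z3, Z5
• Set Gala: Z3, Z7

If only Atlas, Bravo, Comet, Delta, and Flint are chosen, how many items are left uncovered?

Union of Atlas, Bravo, Comet, Delta, Flint = {Z1, Z2, Z3, Z4, Z5, Z7}.
Not covered: Z6 — 1 item.

1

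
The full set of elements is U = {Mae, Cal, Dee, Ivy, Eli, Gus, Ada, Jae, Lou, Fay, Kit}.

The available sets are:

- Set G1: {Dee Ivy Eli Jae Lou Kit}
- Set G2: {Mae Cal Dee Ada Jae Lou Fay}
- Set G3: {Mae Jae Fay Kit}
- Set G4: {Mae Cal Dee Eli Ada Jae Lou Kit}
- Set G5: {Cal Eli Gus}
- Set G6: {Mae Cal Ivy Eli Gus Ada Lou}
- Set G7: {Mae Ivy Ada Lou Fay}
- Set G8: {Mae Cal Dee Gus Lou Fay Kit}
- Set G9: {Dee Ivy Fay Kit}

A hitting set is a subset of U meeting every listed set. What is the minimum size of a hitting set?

2

H = {Eli, Fay} meets every set (each contains at least one member of H), and |H| = 2.
The sets G3, G5 are pairwise disjoint, so any hitting set needs a separate element for each — at least 2. Hence 2 is optimal.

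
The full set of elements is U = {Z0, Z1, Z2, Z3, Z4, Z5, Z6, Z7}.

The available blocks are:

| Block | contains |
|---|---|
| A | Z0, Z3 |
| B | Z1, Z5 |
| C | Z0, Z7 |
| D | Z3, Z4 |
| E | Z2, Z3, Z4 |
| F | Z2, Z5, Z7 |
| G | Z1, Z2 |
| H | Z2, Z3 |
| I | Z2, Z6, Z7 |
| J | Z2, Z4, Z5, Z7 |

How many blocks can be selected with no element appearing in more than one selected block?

B, D, I are pairwise disjoint (B={Z1,Z5}; D={Z3,Z4}; I={Z2,Z6,Z7}).
Every remaining block overlaps one of these, and no 4 of the listed blocks are pairwise disjoint, so 3 is the maximum.

3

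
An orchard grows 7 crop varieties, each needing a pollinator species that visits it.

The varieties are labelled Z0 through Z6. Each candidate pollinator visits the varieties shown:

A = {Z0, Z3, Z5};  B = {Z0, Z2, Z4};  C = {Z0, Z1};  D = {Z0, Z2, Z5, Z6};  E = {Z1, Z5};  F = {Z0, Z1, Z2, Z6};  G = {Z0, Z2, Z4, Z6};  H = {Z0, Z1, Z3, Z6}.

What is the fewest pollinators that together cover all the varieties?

A and G and H together: A ∪ G ∪ H = {Z0, Z1, Z2, Z3, Z4, Z5, Z6} — every variety is covered.
No 2 of the 8 pollinators cover everything (all 28 combinations miss at least one variety), so 3 is optimal.

3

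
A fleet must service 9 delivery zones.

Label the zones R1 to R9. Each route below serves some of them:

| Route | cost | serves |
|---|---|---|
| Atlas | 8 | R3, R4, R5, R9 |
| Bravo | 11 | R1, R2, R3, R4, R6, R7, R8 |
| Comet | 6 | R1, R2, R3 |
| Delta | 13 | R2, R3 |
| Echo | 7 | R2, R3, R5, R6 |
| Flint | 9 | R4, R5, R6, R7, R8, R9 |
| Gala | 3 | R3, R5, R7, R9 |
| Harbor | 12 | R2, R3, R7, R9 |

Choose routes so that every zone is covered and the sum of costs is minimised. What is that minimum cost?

Bravo, Gala together cover every zone (Bravo ∪ Gala = {R1, R2, R3, R4, R5, R6, R7, R8, R9}); total cost 11 + 3 = 14.
No covering selection has total cost below 14.

14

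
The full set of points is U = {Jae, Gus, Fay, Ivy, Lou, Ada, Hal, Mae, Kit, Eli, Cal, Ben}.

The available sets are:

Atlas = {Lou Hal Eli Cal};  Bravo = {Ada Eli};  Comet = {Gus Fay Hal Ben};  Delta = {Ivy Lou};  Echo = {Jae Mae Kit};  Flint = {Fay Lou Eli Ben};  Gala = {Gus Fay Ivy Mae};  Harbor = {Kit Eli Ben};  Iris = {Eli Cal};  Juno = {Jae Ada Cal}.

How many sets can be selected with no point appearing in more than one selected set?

4

Bravo, Comet, Delta, Echo are pairwise disjoint (Bravo={Ada,Eli}; Comet={Gus,Fay,Hal,Ben}; Delta={Ivy,Lou}; Echo={Jae,Mae,Kit}).
Every remaining set overlaps one of these, and no 5 of the listed sets are pairwise disjoint, so 4 is the maximum.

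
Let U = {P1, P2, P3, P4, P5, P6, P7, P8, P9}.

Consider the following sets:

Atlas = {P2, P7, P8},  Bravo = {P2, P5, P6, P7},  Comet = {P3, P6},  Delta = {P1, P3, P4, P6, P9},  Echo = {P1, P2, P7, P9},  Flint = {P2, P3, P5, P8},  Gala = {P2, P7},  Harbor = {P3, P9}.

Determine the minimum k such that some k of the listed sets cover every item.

Delta, Echo, and Flint cover everything between them: the union {P1, P2, P3, P4, P5, P6, P7, P8, P9} is all of U.
Only Delta contains P4, so Delta is forced; the remaining 4 items need at least 2 more sets (each remaining set adds at most 3) — so at least 3 sets are needed, and 3 is optimal.

3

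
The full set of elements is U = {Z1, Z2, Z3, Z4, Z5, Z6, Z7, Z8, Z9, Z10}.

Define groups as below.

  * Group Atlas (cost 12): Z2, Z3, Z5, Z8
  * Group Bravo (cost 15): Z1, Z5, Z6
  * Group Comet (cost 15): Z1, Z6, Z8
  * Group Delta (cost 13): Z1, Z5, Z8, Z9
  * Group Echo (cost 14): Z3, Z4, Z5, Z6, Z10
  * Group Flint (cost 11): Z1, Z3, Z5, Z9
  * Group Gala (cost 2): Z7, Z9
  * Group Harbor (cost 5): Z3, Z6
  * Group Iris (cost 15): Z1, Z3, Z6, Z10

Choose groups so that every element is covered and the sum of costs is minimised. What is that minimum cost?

39

Atlas, Echo, Flint, Gala together cover every element (Atlas ∪ Echo ∪ Flint ∪ Gala = {Z1, Z2, Z3, Z4, Z5, Z6, Z7, Z8, Z9, Z10}); total cost 12 + 14 + 11 + 2 = 39.
The greedy pick Gala, Harbor, Atlas, Echo, Flint costs 44; no covering selection beats 39.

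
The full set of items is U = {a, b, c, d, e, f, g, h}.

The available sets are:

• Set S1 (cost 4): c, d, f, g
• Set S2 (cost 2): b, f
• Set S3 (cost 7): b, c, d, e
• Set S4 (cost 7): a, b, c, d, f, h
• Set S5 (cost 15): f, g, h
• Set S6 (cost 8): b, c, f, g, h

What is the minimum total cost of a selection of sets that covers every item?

S1, S3, S4 together cover every item (S1 ∪ S3 ∪ S4 = {a, b, c, d, e, f, g, h}); total cost 4 + 7 + 7 = 18.
The greedy pick S1, S2, S4, S3 costs 20; no covering selection beats 18.

18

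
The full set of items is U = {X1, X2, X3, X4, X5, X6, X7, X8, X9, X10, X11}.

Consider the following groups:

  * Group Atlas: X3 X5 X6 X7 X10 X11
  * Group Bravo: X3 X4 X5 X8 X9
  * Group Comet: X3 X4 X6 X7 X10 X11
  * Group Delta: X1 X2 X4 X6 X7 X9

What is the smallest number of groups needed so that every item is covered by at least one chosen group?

3

Atlas, Bravo, and Delta cover everything between them: the union {X1, X2, X3, X4, X5, X6, X7, X8, X9, X10, X11} is all of U.
Only Delta contains X1, so Delta is forced; the remaining 5 items need at least 2 more groups (each remaining group adds at most 4) — so at least 3 groups are needed, and 3 is optimal.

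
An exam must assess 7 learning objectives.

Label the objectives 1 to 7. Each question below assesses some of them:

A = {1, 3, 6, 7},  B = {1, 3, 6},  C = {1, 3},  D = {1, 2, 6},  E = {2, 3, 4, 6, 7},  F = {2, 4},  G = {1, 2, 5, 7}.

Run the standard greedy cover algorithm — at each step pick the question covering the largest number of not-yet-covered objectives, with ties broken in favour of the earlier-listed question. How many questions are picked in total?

Greedy: pick E (covers 5 new) → pick G (covers 2 new). Total picks: 2.

2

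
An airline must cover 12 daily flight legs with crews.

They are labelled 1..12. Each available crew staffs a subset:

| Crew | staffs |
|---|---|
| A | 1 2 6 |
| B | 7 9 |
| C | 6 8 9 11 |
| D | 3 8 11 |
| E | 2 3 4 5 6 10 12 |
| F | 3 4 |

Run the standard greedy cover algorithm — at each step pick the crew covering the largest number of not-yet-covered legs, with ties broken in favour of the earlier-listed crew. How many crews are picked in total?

Greedy: pick E (covers 7 new) → pick C (covers 3 new) → pick A (covers 1 new) → pick B (covers 1 new). Total picks: 4.

4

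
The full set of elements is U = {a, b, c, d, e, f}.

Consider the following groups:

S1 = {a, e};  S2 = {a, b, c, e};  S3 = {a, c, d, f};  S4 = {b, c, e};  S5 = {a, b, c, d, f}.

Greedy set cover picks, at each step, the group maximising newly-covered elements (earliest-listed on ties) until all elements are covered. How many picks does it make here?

2

Greedy: pick S5 (covers 5 new) → pick S1 (covers 1 new). Total picks: 2.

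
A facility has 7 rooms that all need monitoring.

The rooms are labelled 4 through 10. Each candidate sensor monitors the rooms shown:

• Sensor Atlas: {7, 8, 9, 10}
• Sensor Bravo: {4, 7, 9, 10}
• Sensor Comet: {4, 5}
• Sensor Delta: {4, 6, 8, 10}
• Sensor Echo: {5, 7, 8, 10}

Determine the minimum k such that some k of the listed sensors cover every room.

Atlas and Delta and Echo together: Atlas ∪ Delta ∪ Echo = {4, 5, 6, 7, 8, 9, 10} — every room is covered.
Only Delta contains 6, so Delta is forced; the remaining 3 rooms need at least 2 more sensors (each remaining sensor adds at most 2) — so at least 3 sensors are needed, and 3 is optimal.

3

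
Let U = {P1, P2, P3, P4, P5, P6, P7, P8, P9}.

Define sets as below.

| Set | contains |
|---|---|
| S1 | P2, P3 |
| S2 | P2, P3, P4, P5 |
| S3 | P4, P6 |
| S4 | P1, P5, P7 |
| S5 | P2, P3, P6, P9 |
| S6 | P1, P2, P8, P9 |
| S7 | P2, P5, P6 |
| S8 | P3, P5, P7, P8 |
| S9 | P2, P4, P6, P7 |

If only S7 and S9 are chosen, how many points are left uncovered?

Union of S7, S9 = {P2, P4, P5, P6, P7}.
Not covered: P1, P3, P8, P9 — 4 points.

4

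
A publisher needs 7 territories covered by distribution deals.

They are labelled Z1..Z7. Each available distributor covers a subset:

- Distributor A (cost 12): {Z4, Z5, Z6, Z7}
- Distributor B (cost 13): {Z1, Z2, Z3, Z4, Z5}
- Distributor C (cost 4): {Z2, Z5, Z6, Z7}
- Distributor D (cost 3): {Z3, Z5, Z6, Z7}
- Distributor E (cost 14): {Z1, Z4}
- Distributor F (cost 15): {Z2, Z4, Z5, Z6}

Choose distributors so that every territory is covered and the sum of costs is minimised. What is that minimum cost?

B, D together cover every territory (B ∪ D = {Z1, Z2, Z3, Z4, Z5, Z6, Z7}); total cost 13 + 3 = 16.
The greedy pick D, C, B costs 20; no covering selection beats 16.

16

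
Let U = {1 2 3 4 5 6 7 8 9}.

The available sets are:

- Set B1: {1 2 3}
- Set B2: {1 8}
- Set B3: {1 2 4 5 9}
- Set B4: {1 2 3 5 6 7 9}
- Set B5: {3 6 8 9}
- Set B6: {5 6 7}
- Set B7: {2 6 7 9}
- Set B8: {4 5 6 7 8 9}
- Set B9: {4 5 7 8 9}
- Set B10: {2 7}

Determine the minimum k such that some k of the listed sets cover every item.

2

B4 and B8 together: B4 ∪ B8 = {1, 2, 3, 4, 5, 6, 7, 8, 9} — every item is covered.
No single set has all 9 items (the largest, B4, has 7), so 2 is optimal.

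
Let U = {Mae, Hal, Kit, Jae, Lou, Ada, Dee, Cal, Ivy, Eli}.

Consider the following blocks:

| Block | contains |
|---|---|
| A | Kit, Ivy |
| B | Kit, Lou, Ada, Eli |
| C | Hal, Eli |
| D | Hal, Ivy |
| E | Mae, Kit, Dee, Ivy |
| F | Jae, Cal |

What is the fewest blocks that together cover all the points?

4

Take {B, D, E, F}. Their union is {Mae, Hal, Kit, Jae, Lou, Ada, Dee, Cal, Ivy, Eli}, which is all 10 points.
No 3 of the 6 blocks cover everything (all 20 combinations miss at least one point), so 4 is optimal.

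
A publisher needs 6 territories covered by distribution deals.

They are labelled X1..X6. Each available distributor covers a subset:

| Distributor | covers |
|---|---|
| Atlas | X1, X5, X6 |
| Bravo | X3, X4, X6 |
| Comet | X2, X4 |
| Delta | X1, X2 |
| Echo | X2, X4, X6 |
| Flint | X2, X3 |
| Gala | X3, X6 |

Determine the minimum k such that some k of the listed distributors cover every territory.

3

Take {Atlas, Comet, Gala}. Their union is {X1, X2, X3, X4, X5, X6}, which is all 6 territories.
Only Atlas contains X5, so Atlas is forced; the remaining 3 territories need at least 2 more distributors (each remaining distributor adds at most 2) — so at least 3 distributors are needed, and 3 is optimal.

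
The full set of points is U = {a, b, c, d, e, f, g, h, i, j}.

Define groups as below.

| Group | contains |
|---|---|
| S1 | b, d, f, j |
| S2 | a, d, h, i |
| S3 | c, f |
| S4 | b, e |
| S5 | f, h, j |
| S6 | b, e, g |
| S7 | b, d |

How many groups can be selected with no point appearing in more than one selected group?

S2, S3, S4 are pairwise disjoint (S2={a,d,h,i}; S3={c,f}; S4={b,e}).
Every remaining group overlaps one of these, and no 4 of the listed groups are pairwise disjoint, so 3 is the maximum.

3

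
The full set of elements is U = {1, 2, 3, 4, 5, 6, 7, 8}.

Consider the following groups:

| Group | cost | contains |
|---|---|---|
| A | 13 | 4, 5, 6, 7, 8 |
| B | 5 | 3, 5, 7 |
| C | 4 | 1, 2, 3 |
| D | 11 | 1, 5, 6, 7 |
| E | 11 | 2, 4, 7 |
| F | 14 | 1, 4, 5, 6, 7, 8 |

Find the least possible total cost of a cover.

17

A, C together cover every element (A ∪ C = {1, 2, 3, 4, 5, 6, 7, 8}); total cost 13 + 4 = 17.
The greedy pick C, B, A costs 22; no covering selection beats 17.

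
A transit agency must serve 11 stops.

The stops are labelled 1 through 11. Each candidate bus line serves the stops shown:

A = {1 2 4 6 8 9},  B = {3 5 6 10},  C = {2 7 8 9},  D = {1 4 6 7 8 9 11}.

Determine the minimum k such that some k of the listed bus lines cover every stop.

Take {A, B, D}. Their union is {1, 2, 3, 4, 5, 6, 7, 8, 9, 10, 11}, which is all 11 stops.
Only B contains 3, so B is forced; the remaining 7 stops need at least 2 more bus lines (each remaining bus line adds at most 6) — so at least 3 bus lines are needed, and 3 is optimal.

3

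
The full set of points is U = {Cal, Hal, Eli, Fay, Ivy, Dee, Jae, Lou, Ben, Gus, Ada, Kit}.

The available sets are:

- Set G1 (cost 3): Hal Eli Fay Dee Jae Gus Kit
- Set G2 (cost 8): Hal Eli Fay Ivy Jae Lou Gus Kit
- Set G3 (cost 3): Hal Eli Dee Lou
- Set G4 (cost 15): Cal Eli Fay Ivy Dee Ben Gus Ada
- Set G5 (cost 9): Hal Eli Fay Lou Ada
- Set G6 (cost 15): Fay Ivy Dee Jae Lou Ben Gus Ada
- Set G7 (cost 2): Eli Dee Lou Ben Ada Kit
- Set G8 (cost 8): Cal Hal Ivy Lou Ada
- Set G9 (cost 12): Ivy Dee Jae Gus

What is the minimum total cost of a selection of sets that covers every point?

G1, G7, G8 together cover every point (G1 ∪ G7 ∪ G8 = {Cal, Hal, Eli, Fay, Ivy, Dee, Jae, Lou, Ben, Gus, Ada, Kit}); total cost 3 + 2 + 8 = 13.
No covering selection has total cost below 13.

13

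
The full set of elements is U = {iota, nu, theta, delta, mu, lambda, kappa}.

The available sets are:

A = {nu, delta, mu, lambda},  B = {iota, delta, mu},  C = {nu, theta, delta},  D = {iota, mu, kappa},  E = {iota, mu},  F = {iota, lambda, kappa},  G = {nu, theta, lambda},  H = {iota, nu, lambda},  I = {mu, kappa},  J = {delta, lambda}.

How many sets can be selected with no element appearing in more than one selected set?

E, J are pairwise disjoint (E={iota,mu}; J={delta,lambda}).
Every remaining set overlaps one of these, and no 3 of the listed sets are pairwise disjoint, so 2 is the maximum.

2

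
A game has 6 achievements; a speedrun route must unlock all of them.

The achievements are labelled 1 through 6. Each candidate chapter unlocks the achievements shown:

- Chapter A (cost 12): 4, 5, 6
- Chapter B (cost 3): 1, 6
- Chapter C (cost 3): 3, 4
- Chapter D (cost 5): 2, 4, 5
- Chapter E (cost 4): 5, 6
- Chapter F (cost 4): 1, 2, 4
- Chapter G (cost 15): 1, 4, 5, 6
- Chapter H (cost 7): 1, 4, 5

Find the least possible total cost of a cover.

B, C, D together cover every achievement (B ∪ C ∪ D = {1, 2, 3, 4, 5, 6}); total cost 3 + 3 + 5 = 11.
No covering selection has total cost below 11.

11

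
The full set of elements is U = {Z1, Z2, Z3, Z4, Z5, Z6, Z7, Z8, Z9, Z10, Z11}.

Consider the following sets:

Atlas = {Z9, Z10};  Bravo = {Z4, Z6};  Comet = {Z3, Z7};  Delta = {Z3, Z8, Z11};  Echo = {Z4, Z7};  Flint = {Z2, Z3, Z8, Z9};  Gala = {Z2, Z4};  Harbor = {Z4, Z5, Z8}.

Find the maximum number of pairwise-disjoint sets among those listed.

3

Atlas, Comet, Gala are pairwise disjoint (Atlas={Z9,Z10}; Comet={Z3,Z7}; Gala={Z2,Z4}).
Every remaining set overlaps one of these, and no 4 of the listed sets are pairwise disjoint, so 3 is the maximum.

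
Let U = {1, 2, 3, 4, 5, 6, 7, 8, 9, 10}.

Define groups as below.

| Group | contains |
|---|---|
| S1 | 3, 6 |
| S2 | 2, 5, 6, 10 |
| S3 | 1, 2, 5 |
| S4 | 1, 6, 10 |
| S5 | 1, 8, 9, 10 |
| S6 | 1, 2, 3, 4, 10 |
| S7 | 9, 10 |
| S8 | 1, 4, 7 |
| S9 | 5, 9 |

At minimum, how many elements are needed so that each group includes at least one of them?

3

H = {1, 6, 9} meets every group (each contains at least one member of H), and |H| = 3.
The groups S1, S7, S8 are pairwise disjoint, so any hitting set needs a separate element for each — at least 3. Hence 3 is optimal.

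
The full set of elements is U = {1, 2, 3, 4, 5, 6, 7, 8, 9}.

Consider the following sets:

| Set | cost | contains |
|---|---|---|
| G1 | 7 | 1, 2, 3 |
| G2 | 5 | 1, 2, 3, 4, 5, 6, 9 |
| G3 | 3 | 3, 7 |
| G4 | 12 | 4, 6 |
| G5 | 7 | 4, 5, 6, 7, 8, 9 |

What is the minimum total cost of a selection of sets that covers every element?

G2, G5 together cover every element (G2 ∪ G5 = {1, 2, 3, 4, 5, 6, 7, 8, 9}); total cost 5 + 7 = 12.
The greedy pick G2, G3, G5 costs 15; no covering selection beats 12.

12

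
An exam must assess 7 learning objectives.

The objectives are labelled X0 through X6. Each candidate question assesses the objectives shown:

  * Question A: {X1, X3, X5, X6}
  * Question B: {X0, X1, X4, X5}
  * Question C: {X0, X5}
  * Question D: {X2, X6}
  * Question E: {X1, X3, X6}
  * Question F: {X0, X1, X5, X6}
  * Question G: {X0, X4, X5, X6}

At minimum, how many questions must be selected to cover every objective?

3

A and D and G together: A ∪ D ∪ G = {X0, X1, X2, X3, X4, X5, X6} — every objective is covered.
Only D contains X2, so D is forced; the remaining 5 objectives need at least 2 more questions (each remaining question adds at most 4) — so at least 3 questions are needed, and 3 is optimal.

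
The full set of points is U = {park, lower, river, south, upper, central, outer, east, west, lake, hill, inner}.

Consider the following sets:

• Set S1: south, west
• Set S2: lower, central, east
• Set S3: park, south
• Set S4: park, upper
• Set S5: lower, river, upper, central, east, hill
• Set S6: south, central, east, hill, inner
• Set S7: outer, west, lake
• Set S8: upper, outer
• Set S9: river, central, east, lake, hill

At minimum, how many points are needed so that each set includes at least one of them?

H = {park, upper, east, west} meets every set (each contains at least one member of H), and |H| = 4.
No choice of 3 points meets every set, so 4 is the minimum.

4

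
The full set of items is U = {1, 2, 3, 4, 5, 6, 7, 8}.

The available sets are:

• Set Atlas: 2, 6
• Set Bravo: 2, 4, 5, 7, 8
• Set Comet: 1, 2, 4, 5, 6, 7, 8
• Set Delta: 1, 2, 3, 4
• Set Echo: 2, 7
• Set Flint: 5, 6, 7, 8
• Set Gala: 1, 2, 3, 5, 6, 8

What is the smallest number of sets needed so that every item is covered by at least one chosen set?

2

Comet and Gala cover everything between them: the union {1, 2, 3, 4, 5, 6, 7, 8} is all of U.
No single set has all 8 items (the largest, Comet, has 7), so 2 is optimal.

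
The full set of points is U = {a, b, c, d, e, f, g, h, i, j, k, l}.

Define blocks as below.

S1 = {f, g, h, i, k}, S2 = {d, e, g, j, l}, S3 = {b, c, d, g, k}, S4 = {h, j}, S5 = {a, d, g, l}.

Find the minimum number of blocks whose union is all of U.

4

Take {S1, S2, S3, S5}. Their union is {a, b, c, d, e, f, g, h, i, j, k, l}, which is all 12 points.
Only S3 contains b, so S3 is forced; the remaining 7 points need at least 3 more blocks (each remaining block adds at most 3) — so at least 4 blocks are needed, and 4 is optimal.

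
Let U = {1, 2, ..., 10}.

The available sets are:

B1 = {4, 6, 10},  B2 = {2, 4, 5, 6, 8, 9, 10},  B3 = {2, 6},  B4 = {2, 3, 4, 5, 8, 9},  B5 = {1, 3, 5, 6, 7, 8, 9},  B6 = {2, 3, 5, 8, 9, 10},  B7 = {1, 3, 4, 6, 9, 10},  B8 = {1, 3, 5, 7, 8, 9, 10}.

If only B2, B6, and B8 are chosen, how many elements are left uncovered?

0

Union of B2, B6, B8 = {1, 2, 3, 4, 5, 6, 7, 8, 9, 10} — that's every element, so 0 are uncovered.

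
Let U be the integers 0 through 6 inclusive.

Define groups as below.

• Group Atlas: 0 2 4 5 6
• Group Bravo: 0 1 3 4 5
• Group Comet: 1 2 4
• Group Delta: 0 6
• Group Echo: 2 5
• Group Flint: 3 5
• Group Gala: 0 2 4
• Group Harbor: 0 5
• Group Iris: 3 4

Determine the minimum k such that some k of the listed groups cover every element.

2

Take {Atlas, Bravo}. Their union is {0, 1, 2, 3, 4, 5, 6}, which is all 7 elements.
No single group has all 7 elements (the largest, Atlas, has 5), so 2 is optimal.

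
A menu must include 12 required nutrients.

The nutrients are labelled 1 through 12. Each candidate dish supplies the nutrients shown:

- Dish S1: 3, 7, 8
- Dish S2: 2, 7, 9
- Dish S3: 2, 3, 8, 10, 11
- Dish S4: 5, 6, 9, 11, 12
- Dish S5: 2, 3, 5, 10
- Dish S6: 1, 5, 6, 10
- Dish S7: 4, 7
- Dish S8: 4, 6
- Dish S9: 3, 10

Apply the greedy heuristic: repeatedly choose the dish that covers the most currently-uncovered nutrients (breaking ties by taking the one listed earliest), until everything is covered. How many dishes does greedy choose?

Greedy: pick S3 (covers 5 new) → pick S4 (covers 4 new) → pick S7 (covers 2 new) → pick S6 (covers 1 new). Total picks: 4.

4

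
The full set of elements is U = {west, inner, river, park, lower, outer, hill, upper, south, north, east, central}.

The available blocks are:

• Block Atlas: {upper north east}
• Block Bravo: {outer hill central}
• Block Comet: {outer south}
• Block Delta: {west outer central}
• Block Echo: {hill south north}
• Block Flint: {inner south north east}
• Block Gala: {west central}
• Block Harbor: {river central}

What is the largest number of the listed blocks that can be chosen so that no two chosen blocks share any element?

3

Atlas, Comet, Gala are pairwise disjoint (Atlas={upper,north,east}; Comet={outer,south}; Gala={west,central}).
Every remaining block overlaps one of these, and no 4 of the listed blocks are pairwise disjoint, so 3 is the maximum.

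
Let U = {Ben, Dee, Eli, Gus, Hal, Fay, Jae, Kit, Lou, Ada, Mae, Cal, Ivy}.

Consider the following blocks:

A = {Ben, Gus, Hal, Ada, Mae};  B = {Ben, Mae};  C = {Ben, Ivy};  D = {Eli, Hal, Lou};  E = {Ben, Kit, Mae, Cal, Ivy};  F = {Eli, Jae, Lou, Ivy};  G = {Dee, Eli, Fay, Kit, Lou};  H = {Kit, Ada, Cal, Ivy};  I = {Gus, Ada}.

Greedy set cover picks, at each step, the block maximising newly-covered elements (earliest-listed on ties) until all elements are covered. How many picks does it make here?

4

Greedy: pick A (covers 5 new) → pick G (covers 5 new) → pick E (covers 2 new) → pick F (covers 1 new). Total picks: 4.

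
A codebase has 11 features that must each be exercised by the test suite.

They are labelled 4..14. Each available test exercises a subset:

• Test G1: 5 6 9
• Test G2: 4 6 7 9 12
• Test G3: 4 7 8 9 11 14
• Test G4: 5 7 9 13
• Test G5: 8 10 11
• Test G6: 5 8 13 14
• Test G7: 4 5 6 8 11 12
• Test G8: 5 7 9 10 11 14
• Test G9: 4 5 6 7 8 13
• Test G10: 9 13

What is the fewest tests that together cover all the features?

G7 and G8 and G9 together: G7 ∪ G8 ∪ G9 = {4, 5, 6, 7, 8, 9, 10, 11, 12, 13, 14} — every feature is covered.
No 2 of the 10 tests cover everything (all 45 combinations miss at least one feature), so 3 is optimal.

3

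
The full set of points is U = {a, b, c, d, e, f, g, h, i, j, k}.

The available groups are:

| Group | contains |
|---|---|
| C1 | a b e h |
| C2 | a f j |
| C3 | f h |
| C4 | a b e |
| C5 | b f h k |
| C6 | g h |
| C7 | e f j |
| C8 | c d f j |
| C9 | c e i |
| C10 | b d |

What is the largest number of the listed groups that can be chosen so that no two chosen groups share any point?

4

C2, C6, C9, C10 are pairwise disjoint (C2={a,f,j}; C6={g,h}; C9={c,e,i}; C10={b,d}).
Every remaining group overlaps one of these, and no 5 of the listed groups are pairwise disjoint, so 4 is the maximum.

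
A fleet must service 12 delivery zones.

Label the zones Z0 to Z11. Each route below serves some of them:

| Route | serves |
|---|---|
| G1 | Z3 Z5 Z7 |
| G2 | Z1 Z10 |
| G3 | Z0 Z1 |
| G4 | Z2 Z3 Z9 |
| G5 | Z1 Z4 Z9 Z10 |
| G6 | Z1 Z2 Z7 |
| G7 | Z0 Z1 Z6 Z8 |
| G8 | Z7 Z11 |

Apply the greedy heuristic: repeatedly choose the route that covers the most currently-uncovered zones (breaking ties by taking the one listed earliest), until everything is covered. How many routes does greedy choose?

5

Greedy: pick G5 (covers 4 new) → pick G1 (covers 3 new) → pick G7 (covers 3 new) → pick G4 (covers 1 new) → pick G8 (covers 1 new). Total picks: 5.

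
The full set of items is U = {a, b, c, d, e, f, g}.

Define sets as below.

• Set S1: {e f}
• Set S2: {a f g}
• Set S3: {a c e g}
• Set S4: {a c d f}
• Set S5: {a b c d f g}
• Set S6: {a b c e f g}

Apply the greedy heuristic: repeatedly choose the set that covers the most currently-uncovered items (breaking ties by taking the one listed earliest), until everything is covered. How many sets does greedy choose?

2

Greedy: pick S5 (covers 6 new) → pick S1 (covers 1 new). Total picks: 2.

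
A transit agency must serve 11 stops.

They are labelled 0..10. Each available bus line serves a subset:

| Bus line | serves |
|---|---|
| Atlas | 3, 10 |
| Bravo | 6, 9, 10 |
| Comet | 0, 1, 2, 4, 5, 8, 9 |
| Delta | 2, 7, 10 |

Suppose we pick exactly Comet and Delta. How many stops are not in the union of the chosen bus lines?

Union of Comet, Delta = {0, 1, 2, 4, 5, 7, 8, 9, 10}.
Not covered: 3, 6 — 2 stops.

2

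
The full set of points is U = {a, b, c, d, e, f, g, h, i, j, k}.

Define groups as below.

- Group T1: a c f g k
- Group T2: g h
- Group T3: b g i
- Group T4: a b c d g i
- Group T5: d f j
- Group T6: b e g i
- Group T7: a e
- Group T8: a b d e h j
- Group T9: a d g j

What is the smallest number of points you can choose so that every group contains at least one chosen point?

T = {a, f, g} meets every group (each contains at least one member of T), and |T| = 3.
The groups T2, T5, T7 are pairwise disjoint, so any hitting set needs a separate point for each — at least 3. Hence 3 is optimal.

3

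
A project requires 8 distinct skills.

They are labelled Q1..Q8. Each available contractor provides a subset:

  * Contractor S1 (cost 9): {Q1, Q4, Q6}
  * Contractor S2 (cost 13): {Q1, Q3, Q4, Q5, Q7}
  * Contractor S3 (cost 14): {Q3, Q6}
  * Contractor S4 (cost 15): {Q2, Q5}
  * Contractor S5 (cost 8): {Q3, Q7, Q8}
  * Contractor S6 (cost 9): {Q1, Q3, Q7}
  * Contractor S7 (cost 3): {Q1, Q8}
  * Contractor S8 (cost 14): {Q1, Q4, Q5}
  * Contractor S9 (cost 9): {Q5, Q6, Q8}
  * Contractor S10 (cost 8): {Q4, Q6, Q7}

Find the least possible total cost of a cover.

S1, S4, S5 together cover every skill (S1 ∪ S4 ∪ S5 = {Q1, Q2, Q3, Q4, Q5, Q6, Q7, Q8}); total cost 9 + 15 + 8 = 32.
The greedy pick S7, S10, S2, S4 costs 39; no covering selection beats 32.

32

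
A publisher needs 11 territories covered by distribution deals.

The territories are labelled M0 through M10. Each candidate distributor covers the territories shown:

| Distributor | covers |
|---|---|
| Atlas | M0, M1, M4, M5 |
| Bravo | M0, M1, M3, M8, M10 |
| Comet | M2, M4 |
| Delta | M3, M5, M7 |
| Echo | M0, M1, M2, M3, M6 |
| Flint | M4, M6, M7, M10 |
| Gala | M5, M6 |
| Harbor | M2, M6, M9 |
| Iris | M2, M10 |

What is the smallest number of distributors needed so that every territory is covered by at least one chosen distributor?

4

Take {Atlas, Bravo, Flint, Harbor}. Their union is {M0, M1, M2, M3, M4, M5, M6, M7, M8, M9, M10}, which is all 11 territories.
No 3 of the 9 distributors cover everything (all 84 combinations miss at least one territory), so 4 is optimal.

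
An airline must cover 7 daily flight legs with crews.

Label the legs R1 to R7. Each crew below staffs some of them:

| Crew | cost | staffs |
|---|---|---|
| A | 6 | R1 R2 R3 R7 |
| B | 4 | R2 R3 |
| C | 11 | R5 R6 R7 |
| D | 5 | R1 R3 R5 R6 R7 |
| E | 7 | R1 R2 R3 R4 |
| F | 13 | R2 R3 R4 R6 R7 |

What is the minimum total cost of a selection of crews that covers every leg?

12

D, E together cover every leg (D ∪ E = {R1, R2, R3, R4, R5, R6, R7}); total cost 5 + 7 = 12.
No covering selection has total cost below 12.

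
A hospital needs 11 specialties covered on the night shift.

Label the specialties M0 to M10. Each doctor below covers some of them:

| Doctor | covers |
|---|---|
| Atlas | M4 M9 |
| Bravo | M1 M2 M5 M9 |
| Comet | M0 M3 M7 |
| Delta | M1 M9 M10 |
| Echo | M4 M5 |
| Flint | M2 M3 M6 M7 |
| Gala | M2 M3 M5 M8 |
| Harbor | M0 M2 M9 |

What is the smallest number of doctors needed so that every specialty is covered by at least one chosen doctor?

Delta and Echo and Flint and Gala and Harbor together: Delta ∪ Echo ∪ Flint ∪ Gala ∪ Harbor = {M0, M1, M2, M3, M4, M5, M6, M7, M8, M9, M10} — every specialty is covered.
No 4 of the 8 doctors cover everything (all 70 combinations miss at least one specialty), so 5 is optimal.

5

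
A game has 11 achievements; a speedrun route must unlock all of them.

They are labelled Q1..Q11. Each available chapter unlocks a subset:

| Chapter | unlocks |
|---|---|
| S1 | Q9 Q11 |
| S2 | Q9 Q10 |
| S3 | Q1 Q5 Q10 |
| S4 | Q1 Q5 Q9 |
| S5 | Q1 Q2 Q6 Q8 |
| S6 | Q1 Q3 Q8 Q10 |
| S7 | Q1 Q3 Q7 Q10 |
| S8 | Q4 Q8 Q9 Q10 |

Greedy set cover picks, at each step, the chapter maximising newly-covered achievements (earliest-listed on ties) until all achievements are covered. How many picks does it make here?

Greedy: pick S5 (covers 4 new) → pick S7 (covers 3 new) → pick S1 (covers 2 new) → pick S3 (covers 1 new) → pick S8 (covers 1 new). Total picks: 5.

5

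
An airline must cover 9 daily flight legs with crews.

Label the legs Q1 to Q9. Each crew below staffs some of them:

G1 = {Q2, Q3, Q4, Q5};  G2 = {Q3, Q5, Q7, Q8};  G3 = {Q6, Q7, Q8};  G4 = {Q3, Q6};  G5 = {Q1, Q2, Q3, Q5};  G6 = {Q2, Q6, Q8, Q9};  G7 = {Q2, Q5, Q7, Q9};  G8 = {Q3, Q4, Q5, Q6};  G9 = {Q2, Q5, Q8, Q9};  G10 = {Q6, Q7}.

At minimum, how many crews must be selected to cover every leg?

Take {G5, G8, G9, G10}. Their union is {Q1, Q2, Q3, Q4, Q5, Q6, Q7, Q8, Q9}, which is all 9 legs.
No 3 of the 10 crews cover everything (all 120 combinations miss at least one leg), so 4 is optimal.

4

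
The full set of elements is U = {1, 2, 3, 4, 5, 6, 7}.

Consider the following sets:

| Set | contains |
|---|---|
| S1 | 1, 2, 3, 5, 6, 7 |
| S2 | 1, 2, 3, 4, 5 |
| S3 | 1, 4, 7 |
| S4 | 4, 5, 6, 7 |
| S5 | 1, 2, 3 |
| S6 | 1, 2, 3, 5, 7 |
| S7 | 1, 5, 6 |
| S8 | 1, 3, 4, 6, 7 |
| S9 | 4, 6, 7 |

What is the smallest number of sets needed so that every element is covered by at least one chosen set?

S2 and S9 together: S2 ∪ S9 = {1, 2, 3, 4, 5, 6, 7} — every element is covered.
No single set has all 7 elements (the largest, S1, has 6), so 2 is optimal.

2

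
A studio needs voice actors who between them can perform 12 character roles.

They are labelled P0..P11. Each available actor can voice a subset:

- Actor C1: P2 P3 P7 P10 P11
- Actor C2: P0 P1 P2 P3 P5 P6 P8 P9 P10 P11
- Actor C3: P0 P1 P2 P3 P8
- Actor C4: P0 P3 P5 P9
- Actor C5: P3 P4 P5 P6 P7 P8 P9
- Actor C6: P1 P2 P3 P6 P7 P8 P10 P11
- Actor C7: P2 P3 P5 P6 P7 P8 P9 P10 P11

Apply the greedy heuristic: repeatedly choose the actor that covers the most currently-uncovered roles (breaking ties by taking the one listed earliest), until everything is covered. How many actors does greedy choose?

Greedy: pick C2 (covers 10 new) → pick C5 (covers 2 new). Total picks: 2.

2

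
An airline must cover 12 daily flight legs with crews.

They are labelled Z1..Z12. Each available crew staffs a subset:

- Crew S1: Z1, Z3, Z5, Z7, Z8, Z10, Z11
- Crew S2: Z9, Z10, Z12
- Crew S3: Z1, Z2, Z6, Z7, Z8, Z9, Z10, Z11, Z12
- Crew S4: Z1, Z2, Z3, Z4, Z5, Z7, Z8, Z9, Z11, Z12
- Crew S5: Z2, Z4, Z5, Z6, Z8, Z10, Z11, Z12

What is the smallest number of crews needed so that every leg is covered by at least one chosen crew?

2

S4 and S5 together: S4 ∪ S5 = {Z1, Z2, Z3, Z4, Z5, Z6, Z7, Z8, Z9, Z10, Z11, Z12} — every leg is covered.
No single crew has all 12 legs (the largest, S4, has 10), so 2 is optimal.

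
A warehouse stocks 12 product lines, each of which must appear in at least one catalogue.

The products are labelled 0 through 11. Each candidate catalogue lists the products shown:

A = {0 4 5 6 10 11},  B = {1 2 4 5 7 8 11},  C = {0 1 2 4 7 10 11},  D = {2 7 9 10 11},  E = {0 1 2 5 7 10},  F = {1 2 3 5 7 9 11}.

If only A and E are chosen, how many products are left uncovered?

3

Union of A, E = {0, 1, 2, 4, 5, 6, 7, 10, 11}.
Not covered: 3, 8, 9 — 3 products.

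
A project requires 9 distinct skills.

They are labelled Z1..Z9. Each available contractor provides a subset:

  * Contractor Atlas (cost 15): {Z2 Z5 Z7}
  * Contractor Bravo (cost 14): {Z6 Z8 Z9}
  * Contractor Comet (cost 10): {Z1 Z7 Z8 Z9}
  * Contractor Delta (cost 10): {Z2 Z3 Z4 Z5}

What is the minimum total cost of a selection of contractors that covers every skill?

34

Bravo, Comet, Delta together cover every skill (Bravo ∪ Comet ∪ Delta = {Z1, Z2, Z3, Z4, Z5, Z6, Z7, Z8, Z9}); total cost 14 + 10 + 10 = 34.
No covering selection has total cost below 34.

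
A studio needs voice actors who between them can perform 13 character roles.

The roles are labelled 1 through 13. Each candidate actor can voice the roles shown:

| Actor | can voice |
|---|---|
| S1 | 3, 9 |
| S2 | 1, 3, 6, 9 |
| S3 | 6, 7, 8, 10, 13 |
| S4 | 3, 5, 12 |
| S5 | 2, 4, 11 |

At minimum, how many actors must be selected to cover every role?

4

S2 and S3 and S4 and S5 together: S2 ∪ S3 ∪ S4 ∪ S5 = {1, 2, 3, 4, 5, 6, 7, 8, 9, 10, 11, 12, 13} — every role is covered.
Only S2 contains 1, so S2 is forced; the remaining 9 roles need at least 3 more actors (each remaining actor adds at most 4) — so at least 4 actors are needed, and 4 is optimal.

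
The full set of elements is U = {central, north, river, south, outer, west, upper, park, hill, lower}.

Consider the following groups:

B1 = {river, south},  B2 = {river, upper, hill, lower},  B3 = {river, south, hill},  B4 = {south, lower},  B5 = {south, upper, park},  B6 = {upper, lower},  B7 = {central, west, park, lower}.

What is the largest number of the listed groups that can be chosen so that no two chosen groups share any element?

2

B1, B7 are pairwise disjoint (B1={river,south}; B7={central,west,park,lower}).
Every remaining group overlaps one of these, and no 3 of the listed groups are pairwise disjoint, so 2 is the maximum.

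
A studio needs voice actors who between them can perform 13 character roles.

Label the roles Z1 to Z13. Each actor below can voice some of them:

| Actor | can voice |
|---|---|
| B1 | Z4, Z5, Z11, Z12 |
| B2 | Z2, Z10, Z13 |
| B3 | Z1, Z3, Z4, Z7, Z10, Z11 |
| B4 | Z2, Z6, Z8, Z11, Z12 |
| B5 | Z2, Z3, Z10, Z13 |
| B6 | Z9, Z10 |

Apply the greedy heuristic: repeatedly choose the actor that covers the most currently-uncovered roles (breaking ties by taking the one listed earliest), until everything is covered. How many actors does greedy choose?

5

Greedy: pick B3 (covers 6 new) → pick B4 (covers 4 new) → pick B1 (covers 1 new) → pick B2 (covers 1 new) → pick B6 (covers 1 new). Total picks: 5.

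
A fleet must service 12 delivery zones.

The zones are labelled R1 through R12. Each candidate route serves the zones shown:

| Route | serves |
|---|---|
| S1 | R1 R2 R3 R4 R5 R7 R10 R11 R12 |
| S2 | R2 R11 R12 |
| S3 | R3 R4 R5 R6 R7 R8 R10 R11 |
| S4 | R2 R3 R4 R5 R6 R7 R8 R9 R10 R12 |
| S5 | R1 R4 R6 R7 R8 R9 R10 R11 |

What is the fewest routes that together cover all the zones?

2

Take {S1, S4}. Their union is {R1, R2, R3, R4, R5, R6, R7, R8, R9, R10, R11, R12}, which is all 12 zones.
No single route has all 12 zones (the largest, S4, has 10), so 2 is optimal.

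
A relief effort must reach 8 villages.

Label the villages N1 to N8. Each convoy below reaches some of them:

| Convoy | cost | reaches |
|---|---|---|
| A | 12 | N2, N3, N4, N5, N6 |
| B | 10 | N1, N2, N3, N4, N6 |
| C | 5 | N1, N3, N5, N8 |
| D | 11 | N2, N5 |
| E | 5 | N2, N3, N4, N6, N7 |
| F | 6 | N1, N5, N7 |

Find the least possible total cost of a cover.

10

C, E together cover every village (C ∪ E = {N1, N2, N3, N4, N5, N6, N7, N8}); total cost 5 + 5 = 10.
No covering selection has total cost below 10.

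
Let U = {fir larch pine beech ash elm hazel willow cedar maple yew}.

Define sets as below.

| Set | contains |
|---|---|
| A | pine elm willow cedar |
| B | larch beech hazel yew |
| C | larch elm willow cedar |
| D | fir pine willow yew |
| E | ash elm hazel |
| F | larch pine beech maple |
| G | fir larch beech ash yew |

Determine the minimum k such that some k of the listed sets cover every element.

Take {C, E, F, G}. Their union is {fir, larch, pine, beech, ash, elm, hazel, willow, cedar, maple, yew}, which is all 11 elements.
Only F contains maple, so F is forced; the remaining 7 elements need at least 3 more sets (each remaining set adds at most 3) — so at least 4 sets are needed, and 4 is optimal.

4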